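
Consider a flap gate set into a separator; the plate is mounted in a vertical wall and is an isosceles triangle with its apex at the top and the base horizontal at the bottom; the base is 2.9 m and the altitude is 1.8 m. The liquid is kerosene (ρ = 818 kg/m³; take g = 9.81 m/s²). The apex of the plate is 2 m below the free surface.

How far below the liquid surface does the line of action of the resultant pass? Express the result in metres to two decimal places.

h_p = 3.26 m

γ = ρg = 818 × 9.81 / 1000 = 8.02458 kN/m³.
With the apex up, the centroid sits 2h/3 = 2 × 1.8/3 = 1.2 m below the apex, so the centroid depth is h_c = 2 + 1.2 = 3.2 m.
A = ½ × 2.9 × 1.8 = 2.61 m².
Resultant F = γ·h_c·A = 8.02458 × 3.2 × 2.61 = 67.0213 kN.
I_c = b·h³/36 = 2.9 × 1.8³/36 = 0.4698 m⁴.
Centre of pressure: y_p = y_c + I_c/(y_c·A) = 3.2 + 0.4698/(3.2 × 2.61) = 3.2 + 0.05625 = 3.25625 m along the plane.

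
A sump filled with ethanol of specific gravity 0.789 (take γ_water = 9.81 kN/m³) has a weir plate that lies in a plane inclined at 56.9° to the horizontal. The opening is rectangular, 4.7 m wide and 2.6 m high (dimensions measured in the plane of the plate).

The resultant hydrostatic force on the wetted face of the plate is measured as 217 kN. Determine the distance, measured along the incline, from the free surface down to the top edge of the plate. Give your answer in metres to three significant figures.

γ = 0.789 × 9.81 = 7.74009 kN/m³.
A = 4.7 × 2.6 = 12.22 m².
From F = γ·h_c·A, the centroid depth is h_c = 217/(7.74009 × 12.22) = 2.29426 m.
Let θ = 56.9° be the plate's angle to the horizontal; measure y along the incline from where the plane meets the free surface. Vertical depth h = y·sinθ with sinθ = 0.837719.
Along the incline, y_c = h_c/sinθ = 2.29426/0.837719 = 2.7387 m.
The centroid lies 2.6/2 = 1.3 m below the top edge, so the top edge sits at y_top = 2.7387 − 1.3 = 1.4387 m along the incline.

y_top ≈ 1.44 m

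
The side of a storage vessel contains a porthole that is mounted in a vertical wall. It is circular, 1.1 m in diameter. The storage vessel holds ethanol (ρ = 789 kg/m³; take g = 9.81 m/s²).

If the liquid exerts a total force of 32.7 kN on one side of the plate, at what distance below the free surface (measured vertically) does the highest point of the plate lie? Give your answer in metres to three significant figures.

γ = ρg = 789 × 9.81 / 1000 = 7.74009 kN/m³.
A = π(0.55)² = 0.950332 m².
From F = γ·h_c·A, the centroid depth is h_c = 32.7/(7.74009 × 0.950332) = 4.44556 m.
The centroid is at the centre, 0.55 m below the top of the plate, so the highest point sits at h_top = 4.44556 − 0.55 = 3.89556 m below the surface.

d_top ≈ 3.90 m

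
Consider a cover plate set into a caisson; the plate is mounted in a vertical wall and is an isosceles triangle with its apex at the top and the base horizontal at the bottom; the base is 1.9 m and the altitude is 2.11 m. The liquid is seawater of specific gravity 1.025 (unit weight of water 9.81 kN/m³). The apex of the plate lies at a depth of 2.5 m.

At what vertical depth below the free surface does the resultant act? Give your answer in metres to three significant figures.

h_p = 3.97 m

γ = 1.025 × 9.81 = 10.05525 kN/m³.
With the apex up, the centroid sits 2h/3 = 2 × 2.11/3 = 1.40667 m below the apex, so the centroid depth is h_c = 2.5 + 1.40667 = 3.90667 m.
A = ½ × 1.9 × 2.11 = 2.0045 m².
Resultant F = γ·h_c·A = 10.05525 × 3.90667 × 2.0045 = 78.7419 kN.
I_c = b·h³/36 = 1.9 × 2.11³/36 = 0.495791 m⁴.
Centre of pressure: y_p = y_c + I_c/(y_c·A) = 3.90667 + 0.495791/(3.90667 × 2.0045) = 3.90667 + 0.063312 = 3.96998 m along the plane.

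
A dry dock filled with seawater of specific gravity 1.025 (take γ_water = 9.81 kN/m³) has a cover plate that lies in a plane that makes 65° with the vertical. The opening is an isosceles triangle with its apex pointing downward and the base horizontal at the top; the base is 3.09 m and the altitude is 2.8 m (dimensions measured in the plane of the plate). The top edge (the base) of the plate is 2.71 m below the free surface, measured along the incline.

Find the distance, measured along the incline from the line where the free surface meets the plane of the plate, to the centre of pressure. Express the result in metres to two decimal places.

γ = 1.025 × 9.81 = 10.05525 kN/m³.
The plate makes 65° with the vertical, i.e. θ = 90° − 65° = 25° to the horizontal. Measuring y along the incline from the free-surface line, vertical depth h = y·sinθ with sinθ = 0.422618.
With the apex down, the centroid sits h/3 = 2.8/3 = 0.933333 m below the base (the top edge), so y_c = 2.71 + 0.933333 = 3.64333 m and h_c = 3.64333 × 0.422618 = 1.53974 m.
A = ½ × 3.09 × 2.8 = 4.326 m².
Resultant F = γ·h_c·A = 10.05525 × 1.53974 × 4.326 = 66.9772 kN.
I_c = b·h³/36 = 3.09 × 2.8³/36 = 1.88421 m⁴.
Centre of pressure: y_p = y_c + I_c/(y_c·A) = 3.64333 + 1.88421/(3.64333 × 4.326) = 3.64333 + 0.119549 = 3.76288 m along the plane.

y_p = 3.76 m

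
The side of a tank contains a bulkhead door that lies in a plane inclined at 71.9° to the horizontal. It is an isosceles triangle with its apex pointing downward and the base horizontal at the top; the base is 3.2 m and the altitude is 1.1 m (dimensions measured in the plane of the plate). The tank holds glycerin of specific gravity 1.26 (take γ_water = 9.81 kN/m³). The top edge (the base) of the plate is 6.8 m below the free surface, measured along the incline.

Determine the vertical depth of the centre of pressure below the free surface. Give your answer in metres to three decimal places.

h_p = 6.821 m

γ = 1.26 × 9.81 = 12.3606 kN/m³.
Let θ = 71.9° be the plate's angle to the horizontal; measure y along the incline from where the plane meets the free surface. Vertical depth h = y·sinθ with sinθ = 0.950516.
With the apex down, the centroid sits h/3 = 1.1/3 = 0.366667 m below the base (the top edge), so y_c = 6.8 + 0.366667 = 7.16667 m and h_c = 7.16667 × 0.950516 = 6.81203 m.
A = ½ × 3.2 × 1.1 = 1.76 m².
Resultant F = γ·h_c·A = 12.3606 × 6.81203 × 1.76 = 148.193 kN.
I_c = b·h³/36 = 3.2 × 1.1³/36 = 0.118311 m⁴.
Centre of pressure: y_p = y_c + I_c/(y_c·A) = 7.16667 + 0.118311/(7.16667 × 1.76) = 7.16667 + 0.00937983 = 7.17605 m along the plane.
Vertically, h_p = y_p·sinθ = 7.17605 × 0.950516 = 6.82095 m.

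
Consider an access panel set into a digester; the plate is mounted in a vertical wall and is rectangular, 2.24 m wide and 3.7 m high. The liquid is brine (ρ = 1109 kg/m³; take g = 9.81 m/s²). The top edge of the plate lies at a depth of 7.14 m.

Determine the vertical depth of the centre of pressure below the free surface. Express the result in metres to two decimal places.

γ = ρg = 1109 × 9.81 / 1000 = 10.87929 kN/m³.
The centroid lies 3.7/2 = 1.85 m below the top edge, so the centroid depth is h_c = 7.14 + 1.85 = 8.99 m.
A = 2.24 × 3.7 = 8.288 m².
Resultant F = γ·h_c·A = 10.87929 × 8.99 × 8.288 = 810.606 kN.
I_c = b·h³/12 = 2.24 × 3.7³/12 = 9.45523 m⁴.
Centre of pressure: y_p = y_c + I_c/(y_c·A) = 8.99 + 9.45523/(8.99 × 8.288) = 8.99 + 0.1269 = 9.1169 m along the plane.

h_p = 9.12 m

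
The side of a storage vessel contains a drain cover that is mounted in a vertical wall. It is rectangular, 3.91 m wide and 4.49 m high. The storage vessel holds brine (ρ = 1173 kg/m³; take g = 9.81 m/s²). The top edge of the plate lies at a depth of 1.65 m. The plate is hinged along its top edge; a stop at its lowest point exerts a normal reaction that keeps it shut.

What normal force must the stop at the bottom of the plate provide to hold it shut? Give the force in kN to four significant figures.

P ≈ 469.0 kN

γ = ρg = 1173 × 9.81 / 1000 = 11.50713 kN/m³.
The centroid lies 4.49/2 = 2.245 m below the top edge, so the centroid depth is h_c = 1.65 + 2.245 = 3.895 m.
A = 3.91 × 4.49 = 17.5559 m².
Resultant F = γ·h_c·A = 11.50713 × 3.895 × 17.5559 = 786.86 kN.
I_c = b·h³/12 = 3.91 × 4.49³/12 = 29.4941 m⁴.
Centre of pressure: y_p = y_c + I_c/(y_c·A) = 3.895 + 29.4941/(3.895 × 17.5559) = 3.895 + 0.431325 = 4.32632 m along the plane.
The resultant acts 2.245 + 0.431325 = 2.67633 m (along the plate) below the hinge at the top edge, so the moment about the hinge is M = F × 2.67633 = 786.86 × 2.67633 = 2105.9 kN·m.
A normal force at the bottom, 4.49 m from the hinge, must supply this moment: P = 2105.9/4.49 = 469.02 kN.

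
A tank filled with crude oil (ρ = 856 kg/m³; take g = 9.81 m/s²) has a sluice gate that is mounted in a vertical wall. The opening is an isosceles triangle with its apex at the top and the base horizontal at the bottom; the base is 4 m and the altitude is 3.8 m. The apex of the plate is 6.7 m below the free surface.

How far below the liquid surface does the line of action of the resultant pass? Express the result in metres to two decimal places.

h_p = 9.32 m

γ = ρg = 856 × 9.81 / 1000 = 8.39736 kN/m³.
With the apex up, the centroid sits 2h/3 = 2 × 3.8/3 = 2.53333 m below the apex, so the centroid depth is h_c = 6.7 + 2.53333 = 9.23333 m.
A = ½ × 4 × 3.8 = 7.6 m².
Resultant F = γ·h_c·A = 8.39736 × 9.23333 × 7.6 = 589.271 kN.
I_c = b·h³/36 = 4 × 3.8³/36 = 6.09689 m⁴.
Centre of pressure: y_p = y_c + I_c/(y_c·A) = 9.23333 + 6.09689/(9.23333 × 7.6) = 9.23333 + 0.0868833 = 9.32021 m along the plane.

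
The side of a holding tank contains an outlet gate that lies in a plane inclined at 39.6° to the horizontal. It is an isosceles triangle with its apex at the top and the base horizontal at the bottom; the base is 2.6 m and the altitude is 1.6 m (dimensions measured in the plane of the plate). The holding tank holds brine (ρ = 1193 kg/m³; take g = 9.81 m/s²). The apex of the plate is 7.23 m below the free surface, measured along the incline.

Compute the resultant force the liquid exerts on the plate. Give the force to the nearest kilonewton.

F ≈ 129 kN

γ = ρg = 1193 × 9.81 / 1000 = 11.70333 kN/m³.
Let θ = 39.6° be the plate's angle to the horizontal; measure y along the incline from where the plane meets the free surface. Vertical depth h = y·sinθ with sinθ = 0.637424.
With the apex up, the centroid sits 2h/3 = 2 × 1.6/3 = 1.06667 m below the apex, so y_c = 7.23 + 1.06667 = 8.29667 m and h_c = 8.29667 × 0.637424 = 5.2885 m.
A = ½ × 2.6 × 1.6 = 2.08 m².
Resultant F = γ·h_c·A = 11.70333 × 5.2885 × 2.08 = 128.738 kN.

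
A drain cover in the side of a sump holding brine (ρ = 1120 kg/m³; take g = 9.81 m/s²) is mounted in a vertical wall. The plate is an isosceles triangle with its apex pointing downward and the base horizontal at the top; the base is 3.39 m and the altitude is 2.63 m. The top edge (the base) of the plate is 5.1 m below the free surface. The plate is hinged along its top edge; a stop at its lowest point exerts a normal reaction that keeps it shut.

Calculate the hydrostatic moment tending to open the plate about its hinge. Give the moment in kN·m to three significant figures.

M ≈ 275 kN·m

γ = ρg = 1120 × 9.81 / 1000 = 10.9872 kN/m³.
With the apex down, the centroid sits h/3 = 2.63/3 = 0.876667 m below the base (the top edge), so the centroid depth is h_c = 5.1 + 0.876667 = 5.97667 m.
A = ½ × 3.39 × 2.63 = 4.45785 m².
Resultant F = γ·h_c·A = 10.9872 × 5.97667 × 4.45785 = 292.733 kN.
I_c = b·h³/36 = 3.39 × 2.63³/36 = 1.71303 m⁴.
Centre of pressure: y_p = y_c + I_c/(y_c·A) = 5.97667 + 1.71303/(5.97667 × 4.45785) = 5.97667 + 0.0642955 = 6.04097 m along the plane.
The resultant acts 0.876667 + 0.0642955 = 0.940962 m (along the plate) below the hinge at the top edge, so the moment about the hinge is M = F × 0.940962 = 292.733 × 0.940962 = 275.451 kN·m.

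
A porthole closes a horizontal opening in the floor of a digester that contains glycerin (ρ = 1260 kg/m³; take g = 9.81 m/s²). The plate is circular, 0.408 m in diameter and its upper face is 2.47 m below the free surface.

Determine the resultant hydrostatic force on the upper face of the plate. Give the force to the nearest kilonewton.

F ≈ 4 kN

γ = ρg = 1260 × 9.81 / 1000 = 12.3606 kN/m³.
The plate is horizontal, so pressure is uniform at p = γ·h = 12.3606 × 2.47 = 30.5307 kN/m².
A = π(0.204)² = 0.130741 m².
F = p·A = 30.5307 × 0.130741 = 3.99161 kN.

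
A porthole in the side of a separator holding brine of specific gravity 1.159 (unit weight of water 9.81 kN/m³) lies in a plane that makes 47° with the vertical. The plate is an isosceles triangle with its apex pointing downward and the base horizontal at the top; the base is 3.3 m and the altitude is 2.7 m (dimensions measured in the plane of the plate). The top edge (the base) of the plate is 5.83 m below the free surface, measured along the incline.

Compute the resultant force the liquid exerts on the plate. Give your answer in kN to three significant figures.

F ≈ 232 kN

γ = 1.159 × 9.81 = 11.36979 kN/m³.
The plate makes 47° with the vertical, i.e. θ = 90° − 47° = 43° to the horizontal. Measuring y along the incline from the free-surface line, vertical depth h = y·sinθ with sinθ = 0.681998.
With the apex down, the centroid sits h/3 = 2.7/3 = 0.9 m below the base (the top edge), so y_c = 5.83 + 0.9 = 6.73 m and h_c = 6.73 × 0.681998 = 4.58985 m.
A = ½ × 3.3 × 2.7 = 4.455 m².
Resultant F = γ·h_c·A = 11.36979 × 4.58985 × 4.455 = 232.487 kN.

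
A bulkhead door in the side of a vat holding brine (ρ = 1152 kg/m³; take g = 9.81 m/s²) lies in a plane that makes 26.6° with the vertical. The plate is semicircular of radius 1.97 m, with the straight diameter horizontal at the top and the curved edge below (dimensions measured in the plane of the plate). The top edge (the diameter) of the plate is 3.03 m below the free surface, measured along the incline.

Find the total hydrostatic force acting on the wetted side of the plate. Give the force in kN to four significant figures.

γ = ρg = 1152 × 9.81 / 1000 = 11.30112 kN/m³.
The plate makes 26.6° with the vertical, i.e. θ = 90° − 26.6° = 63.4° to the horizontal. Measuring y along the incline from the free-surface line, vertical depth h = y·sinθ with sinθ = 0.894154.
The centroid of a semicircle lies 4r/(3π) = 0.836094 m from the diameter, here below the top edge, so y_c = 3.03 + 0.836094 = 3.86609 m and h_c = 3.86609 × 0.894154 = 3.45688 m.
A = πr²/2 = π × 1.97²/2 = 6.0961 m².
Resultant F = γ·h_c·A = 11.30112 × 3.45688 × 6.0961 = 238.154 kN.

F ≈ 238.2 kN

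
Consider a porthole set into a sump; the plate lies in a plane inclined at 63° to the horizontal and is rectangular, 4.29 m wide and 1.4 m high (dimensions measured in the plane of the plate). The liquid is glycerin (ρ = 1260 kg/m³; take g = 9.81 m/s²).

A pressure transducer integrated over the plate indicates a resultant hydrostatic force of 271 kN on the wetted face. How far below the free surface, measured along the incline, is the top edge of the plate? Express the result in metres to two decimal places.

γ = ρg = 1260 × 9.81 / 1000 = 12.3606 kN/m³.
A = 4.29 × 1.4 = 6.006 m².
From F = γ·h_c·A, the centroid depth is h_c = 271/(12.3606 × 6.006) = 3.65043 m.
Let θ = 63° be the plate's angle to the horizontal; measure y along the incline from where the plane meets the free surface. Vertical depth h = y·sinθ with sinθ = 0.891007.
Along the incline, y_c = h_c/sinθ = 3.65043/0.891007 = 4.09697 m.
The centroid lies 1.4/2 = 0.7 m below the top edge, so the top edge sits at y_top = 4.09697 − 0.7 = 3.39697 m along the incline.

y_top ≈ 3.40 m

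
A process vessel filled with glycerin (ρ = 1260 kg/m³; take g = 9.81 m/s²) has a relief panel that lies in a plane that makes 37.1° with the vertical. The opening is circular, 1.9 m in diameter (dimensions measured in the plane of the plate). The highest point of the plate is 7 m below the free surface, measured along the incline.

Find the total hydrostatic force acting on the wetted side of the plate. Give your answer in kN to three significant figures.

F ≈ 222 kN

γ = ρg = 1260 × 9.81 / 1000 = 12.3606 kN/m³.
The plate makes 37.1° with the vertical, i.e. θ = 90° − 37.1° = 52.9° to the horizontal. Measuring y along the incline from the free-surface line, vertical depth h = y·sinθ with sinθ = 0.797584.
The centroid is at the centre, 0.95 m below the top of the plate, so y_c = 7 + 0.95 = 7.95 m and h_c = 7.95 × 0.797584 = 6.34079 m.
A = π(0.95)² = 2.83529 m².
Resultant F = γ·h_c·A = 12.3606 × 6.34079 × 2.83529 = 222.219 kN.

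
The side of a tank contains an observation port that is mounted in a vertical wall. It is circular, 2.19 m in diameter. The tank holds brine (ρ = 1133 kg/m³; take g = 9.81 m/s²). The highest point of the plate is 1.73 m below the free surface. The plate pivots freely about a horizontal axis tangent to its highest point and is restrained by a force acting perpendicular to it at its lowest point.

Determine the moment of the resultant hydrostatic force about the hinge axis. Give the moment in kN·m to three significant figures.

γ = ρg = 1133 × 9.81 / 1000 = 11.11473 kN/m³.
The centroid is at the centre, 1.095 m below the top of the plate, so the centroid depth is h_c = 1.73 + 1.095 = 2.825 m.
A = π(1.095)² = 3.76685 m².
Resultant F = γ·h_c·A = 11.11473 × 2.825 × 3.76685 = 118.276 kN.
I_c = πr⁴/4 = π × 1.095⁴/4 = 1.12914 m⁴.
Centre of pressure: y_p = y_c + I_c/(y_c·A) = 2.825 + 1.12914/(2.825 × 3.76685) = 2.825 + 0.106109 = 2.93111 m along the plane.
The resultant acts 1.095 + 0.106109 = 1.20111 m (along the plate) below the hinge at the top edge, so the moment about the hinge is M = F × 1.20111 = 118.276 × 1.20111 = 142.062 kN·m.

M ≈ 142 kN·m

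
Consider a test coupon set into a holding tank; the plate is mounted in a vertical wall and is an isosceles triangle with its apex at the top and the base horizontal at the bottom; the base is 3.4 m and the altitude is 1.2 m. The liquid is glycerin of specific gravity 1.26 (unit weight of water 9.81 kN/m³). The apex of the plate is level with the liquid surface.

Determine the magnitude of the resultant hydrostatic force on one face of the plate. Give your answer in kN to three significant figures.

F ≈ 20.2 kN

γ = 1.26 × 9.81 = 12.3606 kN/m³.
With the apex up, the centroid sits 2h/3 = 2 × 1.2/3 = 0.8 m below the apex, so the centroid depth is h_c = 0.8 m.
A = ½ × 3.4 × 1.2 = 2.04 m².
Resultant F = γ·h_c·A = 12.3606 × 0.8 × 2.04 = 20.1725 kN.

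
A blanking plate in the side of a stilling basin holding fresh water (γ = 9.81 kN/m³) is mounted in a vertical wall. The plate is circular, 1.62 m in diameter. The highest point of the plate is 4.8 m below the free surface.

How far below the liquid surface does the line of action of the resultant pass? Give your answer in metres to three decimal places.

h_p = 5.639 m

γ = 9.81 kN/m³.
The centroid is at the centre, 0.81 m below the top of the plate, so the centroid depth is h_c = 4.8 + 0.81 = 5.61 m.
A = π(0.81)² = 2.0612 m².
Resultant F = γ·h_c·A = 9.81 × 5.61 × 2.0612 = 113.436 kN.
I_c = πr⁴/4 = π × 0.81⁴/4 = 0.338088 m⁴.
Centre of pressure: y_p = y_c + I_c/(y_c·A) = 5.61 + 0.338088/(5.61 × 2.0612) = 5.61 + 0.0292379 = 5.63924 m along the plane.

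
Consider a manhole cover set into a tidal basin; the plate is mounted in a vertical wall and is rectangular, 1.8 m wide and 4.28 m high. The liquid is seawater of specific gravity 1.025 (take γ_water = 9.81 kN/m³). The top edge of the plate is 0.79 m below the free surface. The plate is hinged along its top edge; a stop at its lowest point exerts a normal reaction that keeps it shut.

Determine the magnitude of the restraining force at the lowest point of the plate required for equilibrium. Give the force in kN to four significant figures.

γ = 1.025 × 9.81 = 10.05525 kN/m³.
The centroid lies 4.28/2 = 2.14 m below the top edge, so the centroid depth is h_c = 0.79 + 2.14 = 2.93 m.
A = 1.8 × 4.28 = 7.704 m².
Resultant F = γ·h_c·A = 10.05525 × 2.93 × 7.704 = 226.974 kN.
I_c = b·h³/12 = 1.8 × 4.28³/12 = 11.7604 m⁴.
Centre of pressure: y_p = y_c + I_c/(y_c·A) = 2.93 + 11.7604/(2.93 × 7.704) = 2.93 + 0.521001 = 3.451 m along the plane.
The resultant acts 2.14 + 0.521001 = 2.661 m (along the plate) below the hinge at the top edge, so the moment about the hinge is M = F × 2.661 = 226.974 × 2.661 = 603.978 kN·m.
A normal force at the bottom, 4.28 m from the hinge, must supply this moment: P = 603.978/4.28 = 141.116 kN.

P ≈ 141.1 kN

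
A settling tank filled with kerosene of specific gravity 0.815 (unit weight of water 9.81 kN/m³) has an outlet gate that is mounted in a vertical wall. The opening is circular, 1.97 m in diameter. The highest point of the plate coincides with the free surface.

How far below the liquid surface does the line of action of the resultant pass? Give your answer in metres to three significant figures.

h_p = 1.23 m

γ = 0.815 × 9.81 = 7.99515 kN/m³.
The centroid is at the centre, 0.985 m below the top of the plate, so the centroid depth is h_c = 0.985 m.
A = π(0.985)² = 3.04805 m².
Resultant F = γ·h_c·A = 7.99515 × 0.985 × 3.04805 = 24.0041 kN.
I_c = πr⁴/4 = π × 0.985⁴/4 = 0.739324 m⁴.
Centre of pressure: y_p = y_c + I_c/(y_c·A) = 0.985 + 0.739324/(0.985 × 3.04805) = 0.985 + 0.24625 = 1.23125 m along the plane.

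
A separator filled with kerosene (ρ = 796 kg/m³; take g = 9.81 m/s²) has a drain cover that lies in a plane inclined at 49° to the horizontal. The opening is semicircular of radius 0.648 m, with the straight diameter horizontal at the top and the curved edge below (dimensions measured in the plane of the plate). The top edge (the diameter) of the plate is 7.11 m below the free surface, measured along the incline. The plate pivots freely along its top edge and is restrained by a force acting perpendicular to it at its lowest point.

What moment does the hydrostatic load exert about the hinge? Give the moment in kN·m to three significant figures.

M ≈ 8.01 kN·m

γ = ρg = 796 × 9.81 / 1000 = 7.80876 kN/m³.
Let θ = 49° be the plate's angle to the horizontal; measure y along the incline from where the plane meets the free surface. Vertical depth h = y·sinθ with sinθ = 0.754710.
The centroid of a semicircle lies 4r/(3π) = 0.27502 m from the diameter, here below the top edge, so y_c = 7.11 + 0.27502 = 7.38502 m and h_c = 7.38502 × 0.754710 = 5.57355 m.
A = πr²/2 = π × 0.648²/2 = 0.659584 m².
Resultant F = γ·h_c·A = 7.80876 × 5.57355 × 0.659584 = 28.7068 kN.
I_c = (π/8 − 8/(9π))·r⁴ = 0.109757 × 0.648⁴ = 0.0193523 m⁴.
Centre of pressure: y_p = y_c + I_c/(y_c·A) = 7.38502 + 0.0193523/(7.38502 × 0.659584) = 7.38502 + 0.00397293 = 7.38899 m along the plane.
The resultant acts 0.27502 + 0.00397293 = 0.278993 m (along the plate) below the hinge at the top edge, so the moment about the hinge is M = F × 0.278993 = 28.7068 × 0.278993 = 8.009 kN·m.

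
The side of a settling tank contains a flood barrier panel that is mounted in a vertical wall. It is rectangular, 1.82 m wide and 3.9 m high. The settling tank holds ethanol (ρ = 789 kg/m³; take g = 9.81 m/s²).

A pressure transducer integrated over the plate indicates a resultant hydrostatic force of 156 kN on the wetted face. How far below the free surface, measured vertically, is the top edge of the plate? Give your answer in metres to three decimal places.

γ = ρg = 789 × 9.81 / 1000 = 7.74009 kN/m³.
A = 1.82 × 3.9 = 7.098 m².
From F = γ·h_c·A, the centroid depth is h_c = 156/(7.74009 × 7.098) = 2.8395 m.
The centroid lies 3.9/2 = 1.95 m below the top edge, so the top edge sits at h_top = 2.8395 − 1.95 = 0.8895 m below the surface.

d_top ≈ 0.890 m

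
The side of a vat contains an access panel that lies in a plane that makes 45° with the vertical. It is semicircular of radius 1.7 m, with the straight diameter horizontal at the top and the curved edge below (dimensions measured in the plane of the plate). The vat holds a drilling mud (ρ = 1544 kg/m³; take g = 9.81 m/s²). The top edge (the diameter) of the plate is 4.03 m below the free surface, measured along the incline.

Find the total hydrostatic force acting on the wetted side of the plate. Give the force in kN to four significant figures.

γ = ρg = 1544 × 9.81 / 1000 = 15.14664 kN/m³.
The plate makes 45° with the vertical, i.e. θ = 90° − 45° = 45° to the horizontal. Measuring y along the incline from the free-surface line, vertical depth h = y·sinθ with sinθ = 0.707107.
The centroid of a semicircle lies 4r/(3π) = 0.721502 m from the diameter, here below the top edge, so y_c = 4.03 + 0.721502 = 4.7515 m and h_c = 4.7515 × 0.707107 = 3.35982 m.
A = πr²/2 = π × 1.7²/2 = 4.5396 m².
Resultant F = γ·h_c·A = 15.14664 × 3.35982 × 4.5396 = 231.02 kN.

F ≈ 231.0 kN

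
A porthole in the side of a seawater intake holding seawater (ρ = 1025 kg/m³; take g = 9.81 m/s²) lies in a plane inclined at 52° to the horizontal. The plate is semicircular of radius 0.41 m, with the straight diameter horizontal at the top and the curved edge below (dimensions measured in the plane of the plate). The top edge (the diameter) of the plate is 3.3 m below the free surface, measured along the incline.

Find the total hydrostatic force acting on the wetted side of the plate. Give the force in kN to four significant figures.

γ = ρg = 1025 × 9.81 / 1000 = 10.05525 kN/m³.
Let θ = 52° be the plate's angle to the horizontal; measure y along the incline from where the plane meets the free surface. Vertical depth h = y·sinθ with sinθ = 0.788011.
The centroid of a semicircle lies 4r/(3π) = 0.174009 m from the diameter, here below the top edge, so y_c = 3.3 + 0.174009 = 3.47401 m and h_c = 3.47401 × 0.788011 = 2.73756 m.
A = πr²/2 = π × 0.41²/2 = 0.264051 m².
Resultant F = γ·h_c·A = 10.05525 × 2.73756 × 0.264051 = 7.26849 kN.

F ≈ 7.268 kN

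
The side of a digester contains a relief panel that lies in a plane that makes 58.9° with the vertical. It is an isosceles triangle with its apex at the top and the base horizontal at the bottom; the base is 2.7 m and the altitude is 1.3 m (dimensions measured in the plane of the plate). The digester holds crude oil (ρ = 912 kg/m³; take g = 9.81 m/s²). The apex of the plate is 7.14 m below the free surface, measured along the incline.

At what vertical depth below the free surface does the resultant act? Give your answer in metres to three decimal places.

γ = ρg = 912 × 9.81 / 1000 = 8.94672 kN/m³.
The plate makes 58.9° with the vertical, i.e. θ = 90° − 58.9° = 31.1° to the horizontal. Measuring y along the incline from the free-surface line, vertical depth h = y·sinθ with sinθ = 0.516533.
With the apex up, the centroid sits 2h/3 = 2 × 1.3/3 = 0.866667 m below the apex, so y_c = 7.14 + 0.866667 = 8.00667 m and h_c = 8.00667 × 0.516533 = 4.13571 m.
A = ½ × 2.7 × 1.3 = 1.755 m².
Resultant F = γ·h_c·A = 8.94672 × 4.13571 × 1.755 = 64.9368 kN.
I_c = b·h³/36 = 2.7 × 1.3³/36 = 0.164775 m⁴.
Centre of pressure: y_p = y_c + I_c/(y_c·A) = 8.00667 + 0.164775/(8.00667 × 1.755) = 8.00667 + 0.0117263 = 8.0184 m along the plane.
Vertically, h_p = y_p·sinθ = 8.0184 × 0.516533 = 4.14177 m.

h_p = 4.142 m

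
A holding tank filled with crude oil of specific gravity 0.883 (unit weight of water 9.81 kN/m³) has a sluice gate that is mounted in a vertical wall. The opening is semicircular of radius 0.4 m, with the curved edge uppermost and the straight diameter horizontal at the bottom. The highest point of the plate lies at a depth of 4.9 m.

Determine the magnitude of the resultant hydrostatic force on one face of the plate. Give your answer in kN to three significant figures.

γ = 0.883 × 9.81 = 8.66223 kN/m³.
The centroid lies 4r/(3π) = 0.169765 m above the diameter, so r − 4r/(3π) = 0.4 − 0.169765 = 0.230235 m below the topmost point, so the centroid depth is h_c = 4.9 + 0.230235 = 5.13024 m.
A = πr²/2 = π × 0.4²/2 = 0.251327 m².
Resultant F = γ·h_c·A = 8.66223 × 5.13024 × 0.251327 = 11.1688 kN.

F ≈ 11.2 kN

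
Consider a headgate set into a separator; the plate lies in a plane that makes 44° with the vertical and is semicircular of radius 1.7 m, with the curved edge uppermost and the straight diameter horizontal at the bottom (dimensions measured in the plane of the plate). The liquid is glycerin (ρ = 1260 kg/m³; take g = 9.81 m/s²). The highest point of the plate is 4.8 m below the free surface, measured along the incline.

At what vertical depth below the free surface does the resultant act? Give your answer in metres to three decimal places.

γ = ρg = 1260 × 9.81 / 1000 = 12.3606 kN/m³.
The plate makes 44° with the vertical, i.e. θ = 90° − 44° = 46° to the horizontal. Measuring y along the incline from the free-surface line, vertical depth h = y·sinθ with sinθ = 0.719340.
The centroid lies 4r/(3π) = 0.721502 m above the diameter, so r − 4r/(3π) = 1.7 − 0.721502 = 0.978498 m below the topmost point, so y_c = 4.8 + 0.978498 = 5.7785 m and h_c = 5.7785 × 0.719340 = 4.15671 m.
A = πr²/2 = π × 1.7²/2 = 4.5396 m².
Resultant F = γ·h_c·A = 12.3606 × 4.15671 × 4.5396 = 233.242 kN.
I_c = (π/8 − 8/(9π))·r⁴ = 0.109757 × 1.7⁴ = 0.916701 m⁴.
Centre of pressure: y_p = y_c + I_c/(y_c·A) = 5.7785 + 0.916701/(5.7785 × 4.5396) = 5.7785 + 0.0349458 = 5.81345 m along the plane.
Vertically, h_p = y_p·sinθ = 5.81345 × 0.719340 = 4.18185 m.

h_p = 4.182 m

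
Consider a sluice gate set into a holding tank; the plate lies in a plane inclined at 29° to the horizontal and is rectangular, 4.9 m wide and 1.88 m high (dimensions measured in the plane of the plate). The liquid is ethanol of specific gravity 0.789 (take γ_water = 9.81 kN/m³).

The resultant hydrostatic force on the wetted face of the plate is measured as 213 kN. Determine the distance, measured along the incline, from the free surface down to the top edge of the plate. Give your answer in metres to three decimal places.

y_top ≈ 5.222 m

γ = 0.789 × 9.81 = 7.74009 kN/m³.
A = 4.9 × 1.88 = 9.212 m².
From F = γ·h_c·A, the centroid depth is h_c = 213/(7.74009 × 9.212) = 2.98731 m.
Let θ = 29° be the plate's angle to the horizontal; measure y along the incline from where the plane meets the free surface. Vertical depth h = y·sinθ with sinθ = 0.484810.
Along the incline, y_c = h_c/sinθ = 2.98731/0.484810 = 6.16182 m.
The centroid lies 1.88/2 = 0.94 m below the top edge, so the top edge sits at y_top = 6.16182 − 0.94 = 5.22182 m along the incline.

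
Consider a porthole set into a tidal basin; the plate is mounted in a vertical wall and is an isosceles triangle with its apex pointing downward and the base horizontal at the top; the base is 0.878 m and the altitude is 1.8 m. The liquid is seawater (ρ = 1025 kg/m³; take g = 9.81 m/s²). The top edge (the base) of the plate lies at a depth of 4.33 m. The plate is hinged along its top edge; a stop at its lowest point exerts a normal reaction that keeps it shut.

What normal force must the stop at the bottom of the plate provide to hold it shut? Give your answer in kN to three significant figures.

P ≈ 13.9 kN

γ = ρg = 1025 × 9.81 / 1000 = 10.05525 kN/m³.
With the apex down, the centroid sits h/3 = 1.8/3 = 0.6 m below the base (the top edge), so the centroid depth is h_c = 4.33 + 0.6 = 4.93 m.
A = ½ × 0.878 × 1.8 = 0.7902 m².
Resultant F = γ·h_c·A = 10.05525 × 4.93 × 0.7902 = 39.1721 kN.
I_c = b·h³/36 = 0.878 × 1.8³/36 = 0.142236 m⁴.
Centre of pressure: y_p = y_c + I_c/(y_c·A) = 4.93 + 0.142236/(4.93 × 0.7902) = 4.93 + 0.0365112 = 4.96651 m along the plane.
The resultant acts 0.6 + 0.0365112 = 0.636511 m (along the plate) below the hinge at the top edge, so the moment about the hinge is M = F × 0.636511 = 39.1721 × 0.636511 = 24.9335 kN·m.
A normal force at the bottom, 1.8 m from the hinge, must supply this moment: P = 24.9335/1.8 = 13.8519 kN.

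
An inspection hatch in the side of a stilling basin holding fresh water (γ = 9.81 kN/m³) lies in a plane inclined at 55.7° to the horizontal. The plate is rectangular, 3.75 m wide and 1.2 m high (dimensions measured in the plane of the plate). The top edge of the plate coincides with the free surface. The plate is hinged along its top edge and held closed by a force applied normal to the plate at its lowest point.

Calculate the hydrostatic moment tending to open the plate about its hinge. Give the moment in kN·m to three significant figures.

γ = 9.81 kN/m³.
Let θ = 55.7° be the plate's angle to the horizontal; measure y along the incline from where the plane meets the free surface. Vertical depth h = y·sinθ with sinθ = 0.826098.
The centroid lies 1.2/2 = 0.6 m below the top edge, so y_c = 0.6 m and h_c = 0.6 × 0.826098 = 0.495659 m.
A = 3.75 × 1.2 = 4.5 m².
Resultant F = γ·h_c·A = 9.81 × 0.495659 × 4.5 = 21.8809 kN.
I_c = b·h³/12 = 3.75 × 1.2³/12 = 0.54 m⁴.
Centre of pressure: y_p = y_c + I_c/(y_c·A) = 0.6 + 0.54/(0.6 × 4.5) = 0.6 + 0.2 = 0.8 m along the plane.
The resultant acts 0.6 + 0.2 = 0.8 m (along the plate) below the hinge at the top edge, so the moment about the hinge is M = F × 0.8 = 21.8809 × 0.8 = 17.5047 kN·m.

M ≈ 17.5 kN·m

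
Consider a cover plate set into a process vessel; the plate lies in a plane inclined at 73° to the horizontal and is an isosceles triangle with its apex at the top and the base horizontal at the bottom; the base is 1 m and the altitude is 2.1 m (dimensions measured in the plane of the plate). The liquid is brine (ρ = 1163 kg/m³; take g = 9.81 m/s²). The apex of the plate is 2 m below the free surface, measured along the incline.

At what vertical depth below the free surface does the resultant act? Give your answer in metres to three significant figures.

γ = ρg = 1163 × 9.81 / 1000 = 11.40903 kN/m³.
Let θ = 73° be the plate's angle to the horizontal; measure y along the incline from where the plane meets the free surface. Vertical depth h = y·sinθ with sinθ = 0.956305.
With the apex up, the centroid sits 2h/3 = 2 × 2.1/3 = 1.4 m below the apex, so y_c = 2 + 1.4 = 3.4 m and h_c = 3.4 × 0.956305 = 3.25144 m.
A = ½ × 1 × 2.1 = 1.05 m².
Resultant F = γ·h_c·A = 11.40903 × 3.25144 × 1.05 = 38.9506 kN.
I_c = b·h³/36 = 1 × 2.1³/36 = 0.25725 m⁴.
Centre of pressure: y_p = y_c + I_c/(y_c·A) = 3.4 + 0.25725/(3.4 × 1.05) = 3.4 + 0.0720588 = 3.47206 m along the plane.
Vertically, h_p = y_p·sinθ = 3.47206 × 0.956305 = 3.32035 m.

h_p = 3.32 m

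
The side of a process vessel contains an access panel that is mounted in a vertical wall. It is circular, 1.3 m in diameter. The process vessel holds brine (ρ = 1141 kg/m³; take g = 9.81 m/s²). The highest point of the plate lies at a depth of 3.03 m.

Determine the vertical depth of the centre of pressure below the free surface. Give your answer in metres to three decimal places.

h_p = 3.709 m

γ = ρg = 1141 × 9.81 / 1000 = 11.19321 kN/m³.
The centroid is at the centre, 0.65 m below the top of the plate, so the centroid depth is h_c = 3.03 + 0.65 = 3.68 m.
A = π(0.65)² = 1.32732 m².
Resultant F = γ·h_c·A = 11.19321 × 3.68 × 1.32732 = 54.6737 kN.
I_c = πr⁴/4 = π × 0.65⁴/4 = 0.140198 m⁴.
Centre of pressure: y_p = y_c + I_c/(y_c·A) = 3.68 + 0.140198/(3.68 × 1.32732) = 3.68 + 0.0287024 = 3.7087 m along the plane.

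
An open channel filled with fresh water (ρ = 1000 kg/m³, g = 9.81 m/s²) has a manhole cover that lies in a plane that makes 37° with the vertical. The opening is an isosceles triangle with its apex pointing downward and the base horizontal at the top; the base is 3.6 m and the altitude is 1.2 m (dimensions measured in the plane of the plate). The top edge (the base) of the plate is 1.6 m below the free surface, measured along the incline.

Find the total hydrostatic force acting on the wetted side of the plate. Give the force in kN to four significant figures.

F ≈ 33.85 kN

γ = ρg = 1000 × 9.81 = 9810 N/m³ = 9.81 kN/m³.
The plate makes 37° with the vertical, i.e. θ = 90° − 37° = 53° to the horizontal. Measuring y along the incline from the free-surface line, vertical depth h = y·sinθ with sinθ = 0.798636.
With the apex down, the centroid sits h/3 = 1.2/3 = 0.4 m below the base (the top edge), so y_c = 1.6 + 0.4 = 2 m and h_c = 2 × 0.798636 = 1.59727 m.
A = ½ × 3.6 × 1.2 = 2.16 m².
Resultant F = γ·h_c·A = 9.81 × 1.59727 × 2.16 = 33.8455 kN.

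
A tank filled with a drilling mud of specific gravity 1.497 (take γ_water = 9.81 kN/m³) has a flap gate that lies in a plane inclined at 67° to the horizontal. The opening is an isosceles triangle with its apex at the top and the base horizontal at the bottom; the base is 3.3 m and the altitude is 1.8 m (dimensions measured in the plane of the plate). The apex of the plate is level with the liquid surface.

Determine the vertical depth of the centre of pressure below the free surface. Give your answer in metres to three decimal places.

h_p = 1.243 m

γ = 1.497 × 9.81 = 14.68557 kN/m³.
Let θ = 67° be the plate's angle to the horizontal; measure y along the incline from where the plane meets the free surface. Vertical depth h = y·sinθ with sinθ = 0.920505.
With the apex up, the centroid sits 2h/3 = 2 × 1.8/3 = 1.2 m below the apex, so y_c = 1.2 m and h_c = 1.2 × 0.920505 = 1.10461 m.
A = ½ × 3.3 × 1.8 = 2.97 m².
Resultant F = γ·h_c·A = 14.68557 × 1.10461 × 2.97 = 48.1788 kN.
I_c = b·h³/36 = 3.3 × 1.8³/36 = 0.5346 m⁴.
Centre of pressure: y_p = y_c + I_c/(y_c·A) = 1.2 + 0.5346/(1.2 × 2.97) = 1.2 + 0.15 = 1.35 m along the plane.
Vertically, h_p = y_p·sinθ = 1.35 × 0.920505 = 1.24268 m.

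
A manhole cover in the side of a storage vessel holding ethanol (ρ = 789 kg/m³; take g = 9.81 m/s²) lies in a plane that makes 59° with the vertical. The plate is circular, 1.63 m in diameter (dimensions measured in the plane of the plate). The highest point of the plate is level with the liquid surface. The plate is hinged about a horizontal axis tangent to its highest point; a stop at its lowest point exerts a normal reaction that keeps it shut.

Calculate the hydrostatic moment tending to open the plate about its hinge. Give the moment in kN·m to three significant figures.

M ≈ 6.91 kN·m

γ = ρg = 789 × 9.81 / 1000 = 7.74009 kN/m³.
The plate makes 59° with the vertical, i.e. θ = 90° − 59° = 31° to the horizontal. Measuring y along the incline from the free-surface line, vertical depth h = y·sinθ with sinθ = 0.515038.
The centroid is at the centre, 0.815 m below the top of the plate, so y_c = 0.815 m and h_c = 0.815 × 0.515038 = 0.419756 m.
A = π(0.815)² = 2.08672 m².
Resultant F = γ·h_c·A = 7.74009 × 0.419756 × 2.08672 = 6.77965 kN.
I_c = πr⁴/4 = π × 0.815⁴/4 = 0.346514 m⁴.
Centre of pressure: y_p = y_c + I_c/(y_c·A) = 0.815 + 0.346514/(0.815 × 2.08672) = 0.815 + 0.203751 = 1.01875 m along the plane.
The resultant acts 0.815 + 0.203751 = 1.01875 m (along the plate) below the hinge at the top edge, so the moment about the hinge is M = F × 1.01875 = 6.77965 × 1.01875 = 6.90677 kN·m.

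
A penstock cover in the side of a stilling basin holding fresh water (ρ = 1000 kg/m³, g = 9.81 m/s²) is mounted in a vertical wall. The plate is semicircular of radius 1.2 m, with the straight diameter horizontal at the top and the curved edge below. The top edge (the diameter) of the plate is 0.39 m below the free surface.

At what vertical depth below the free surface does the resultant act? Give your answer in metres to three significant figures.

γ = ρg = 1000 × 9.81 = 9810 N/m³ = 9.81 kN/m³.
The centroid of a semicircle lies 4r/(3π) = 0.509296 m from the diameter, here below the top edge, so the centroid depth is h_c = 0.39 + 0.509296 = 0.899296 m.
A = πr²/2 = π × 1.2²/2 = 2.26195 m².
Resultant F = γ·h_c·A = 9.81 × 0.899296 × 2.26195 = 19.9551 kN.
I_c = (π/8 − 8/(9π))·r⁴ = 0.109757 × 1.2⁴ = 0.227592 m⁴.
Centre of pressure: y_p = y_c + I_c/(y_c·A) = 0.899296 + 0.227592/(0.899296 × 2.26195) = 0.899296 + 0.111885 = 1.01118 m along the plane.

h_p = 1.01 m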